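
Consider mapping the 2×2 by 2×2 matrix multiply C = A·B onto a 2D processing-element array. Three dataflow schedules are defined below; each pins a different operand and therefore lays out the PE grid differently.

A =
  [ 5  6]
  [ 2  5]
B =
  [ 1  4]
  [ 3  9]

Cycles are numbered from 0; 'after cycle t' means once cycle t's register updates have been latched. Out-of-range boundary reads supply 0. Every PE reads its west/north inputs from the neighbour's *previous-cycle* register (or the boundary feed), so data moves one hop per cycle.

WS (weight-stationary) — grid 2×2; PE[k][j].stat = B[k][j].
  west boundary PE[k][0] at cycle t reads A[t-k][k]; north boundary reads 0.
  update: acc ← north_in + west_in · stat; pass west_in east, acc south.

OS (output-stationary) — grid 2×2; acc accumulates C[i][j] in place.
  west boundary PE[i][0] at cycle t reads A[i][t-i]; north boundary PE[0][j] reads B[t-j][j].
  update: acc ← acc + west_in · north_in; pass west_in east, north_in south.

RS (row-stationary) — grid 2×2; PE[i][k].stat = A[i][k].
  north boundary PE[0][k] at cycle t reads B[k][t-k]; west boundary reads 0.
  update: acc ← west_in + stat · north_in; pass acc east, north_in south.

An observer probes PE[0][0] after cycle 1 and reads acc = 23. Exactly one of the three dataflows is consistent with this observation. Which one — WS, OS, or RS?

dataflow = OS

WS (2×2 grid), PE[0][0]:
  c0 r0c0: 5 / 5 / 5
  c1 r0c0: 2 / 2 / 2
OS (2×2 grid), PE[0][0]:
  c0 r0c0: 5 / 5 / 1
  c1 r0c0: 23 / 6 / 3
RS (2×2 grid), PE[0][0]:
  c0 r0c0: 5 / 5 / 1
  c1 r0c0: 20 / 20 / 4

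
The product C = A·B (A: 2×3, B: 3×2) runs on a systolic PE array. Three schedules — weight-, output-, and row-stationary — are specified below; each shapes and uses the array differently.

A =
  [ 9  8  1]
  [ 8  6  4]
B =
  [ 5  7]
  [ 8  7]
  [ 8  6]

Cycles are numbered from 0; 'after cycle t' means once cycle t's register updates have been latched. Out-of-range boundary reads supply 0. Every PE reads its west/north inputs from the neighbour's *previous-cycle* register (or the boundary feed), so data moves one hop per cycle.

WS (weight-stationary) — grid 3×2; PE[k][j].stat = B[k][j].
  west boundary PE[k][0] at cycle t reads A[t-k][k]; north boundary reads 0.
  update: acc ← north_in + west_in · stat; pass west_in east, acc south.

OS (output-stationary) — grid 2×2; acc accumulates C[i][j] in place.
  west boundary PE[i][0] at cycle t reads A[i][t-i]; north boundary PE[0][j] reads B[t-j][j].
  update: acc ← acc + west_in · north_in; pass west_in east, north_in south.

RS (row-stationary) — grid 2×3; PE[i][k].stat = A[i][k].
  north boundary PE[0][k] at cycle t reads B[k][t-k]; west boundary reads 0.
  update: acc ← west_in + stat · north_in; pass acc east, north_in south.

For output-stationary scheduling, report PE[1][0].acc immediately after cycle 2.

OS 2×2: PE[1][0] cycle-by-cycle (with neighbour feeds):
  0: (0,0).acc=45  regs=<9,5>
  0: (1,0).acc=0  regs=<0,0>
  1: (0,0).acc=109  regs=<8,8>
  1: (1,0).acc=40  regs=<8,5>
  2: (0,0).acc=117  regs=<1,8>
  2: (1,0).acc=88  regs=<6,8>

PE[1][0].acc = 88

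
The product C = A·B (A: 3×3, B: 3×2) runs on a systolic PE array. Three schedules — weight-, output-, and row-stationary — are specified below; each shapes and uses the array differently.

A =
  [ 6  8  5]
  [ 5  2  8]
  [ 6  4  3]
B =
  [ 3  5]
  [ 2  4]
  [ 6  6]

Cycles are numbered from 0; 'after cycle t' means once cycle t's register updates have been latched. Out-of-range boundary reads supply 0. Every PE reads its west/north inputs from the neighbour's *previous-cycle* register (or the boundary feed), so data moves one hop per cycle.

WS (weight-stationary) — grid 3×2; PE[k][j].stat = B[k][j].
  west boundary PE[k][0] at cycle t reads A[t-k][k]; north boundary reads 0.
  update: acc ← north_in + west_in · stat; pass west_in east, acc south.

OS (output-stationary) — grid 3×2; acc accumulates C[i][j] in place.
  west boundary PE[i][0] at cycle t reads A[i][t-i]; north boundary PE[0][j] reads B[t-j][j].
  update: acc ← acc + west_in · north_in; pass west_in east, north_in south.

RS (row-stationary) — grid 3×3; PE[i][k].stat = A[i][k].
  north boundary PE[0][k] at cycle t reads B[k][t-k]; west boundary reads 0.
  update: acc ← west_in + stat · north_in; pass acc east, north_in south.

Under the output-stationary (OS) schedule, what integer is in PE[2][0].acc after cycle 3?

OS (3×2). Following PE[2][0] plus its west/north inputs:
  c0 r1c0: 0 / 0 / 0
  c0 r2c0: 0 / 0 / 0
  c1 r1c0: 15 / 5 / 3
  c1 r2c0: 0 / 0 / 0
  c2 r1c0: 19 / 2 / 2
  c2 r2c0: 18 / 6 / 3
  c3 r1c0: 67 / 8 / 6
  c3 r2c0: 26 / 4 / 2

PE[2][0].acc = 26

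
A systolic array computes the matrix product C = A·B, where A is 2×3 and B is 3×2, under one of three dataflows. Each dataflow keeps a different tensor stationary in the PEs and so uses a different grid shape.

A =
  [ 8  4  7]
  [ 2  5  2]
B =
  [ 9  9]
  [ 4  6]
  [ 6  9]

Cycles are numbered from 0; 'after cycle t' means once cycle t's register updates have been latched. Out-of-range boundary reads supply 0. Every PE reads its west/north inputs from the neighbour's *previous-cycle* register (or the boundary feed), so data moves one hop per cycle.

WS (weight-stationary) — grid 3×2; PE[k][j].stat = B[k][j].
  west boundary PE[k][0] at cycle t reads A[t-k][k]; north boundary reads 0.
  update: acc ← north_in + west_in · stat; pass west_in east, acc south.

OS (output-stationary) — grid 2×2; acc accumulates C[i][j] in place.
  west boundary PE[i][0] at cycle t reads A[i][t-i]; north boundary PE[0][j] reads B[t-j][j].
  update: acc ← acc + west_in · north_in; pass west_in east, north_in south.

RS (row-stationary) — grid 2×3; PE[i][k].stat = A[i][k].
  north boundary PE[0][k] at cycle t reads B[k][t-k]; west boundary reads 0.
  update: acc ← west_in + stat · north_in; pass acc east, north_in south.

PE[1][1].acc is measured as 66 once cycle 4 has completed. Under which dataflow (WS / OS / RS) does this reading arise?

dataflow = OS

Under WS (3×2), PE[1][1]:
  c0 r1c1: 0 / 0 / 0
  c1 r1c1: 0 / 0 / 0
  c2 r1c1: 96 / 4 / 96
  c3 r1c1: 48 / 5 / 48
  c4 r1c1: 0 / 0 / 0
Under OS (2×2), PE[1][1]:
  c0 r1c1: 0 / 0 / 0
  c1 r1c1: 0 / 0 / 0
  c2 r1c1: 18 / 2 / 9
  c3 r1c1: 48 / 5 / 6
  c4 r1c1: 66 / 2 / 9
Under RS (2×3), PE[1][1]:
  c0 r1c1: 0 / 0 / 0
  c1 r1c1: 0 / 0 / 0
  c2 r1c1: 38 / 38 / 4
  c3 r1c1: 48 / 48 / 6
  c4 r1c1: 0 / 0 / 0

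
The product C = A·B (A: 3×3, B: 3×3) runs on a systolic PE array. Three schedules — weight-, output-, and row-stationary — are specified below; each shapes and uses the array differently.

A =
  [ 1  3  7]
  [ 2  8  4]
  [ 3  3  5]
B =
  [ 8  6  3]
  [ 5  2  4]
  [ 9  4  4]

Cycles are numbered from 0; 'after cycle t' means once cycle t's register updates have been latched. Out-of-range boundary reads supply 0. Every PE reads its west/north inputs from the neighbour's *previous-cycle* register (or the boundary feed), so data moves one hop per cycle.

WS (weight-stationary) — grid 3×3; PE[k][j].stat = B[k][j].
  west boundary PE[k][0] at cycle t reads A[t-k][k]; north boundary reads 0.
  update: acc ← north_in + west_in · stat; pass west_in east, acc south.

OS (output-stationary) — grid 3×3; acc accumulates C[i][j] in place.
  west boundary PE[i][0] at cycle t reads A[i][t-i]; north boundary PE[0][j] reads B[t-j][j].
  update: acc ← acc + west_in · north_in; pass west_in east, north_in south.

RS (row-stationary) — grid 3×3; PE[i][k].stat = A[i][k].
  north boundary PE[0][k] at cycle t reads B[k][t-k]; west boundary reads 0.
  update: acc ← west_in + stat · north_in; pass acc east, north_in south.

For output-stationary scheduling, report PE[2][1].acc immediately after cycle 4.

Tracing OS — 3×3 array, target PE[2][1]:
  t=0 PE[1][1]: acc=0 h=0 v=0
  t=0 PE[2][0]: acc=0 h=0 v=0
  t=0 PE[2][1]: acc=0 h=0 v=0
  t=1 PE[1][1]: acc=0 h=0 v=0
  t=1 PE[2][0]: acc=0 h=0 v=0
  t=1 PE[2][1]: acc=0 h=0 v=0
  t=2 PE[1][1]: acc=12 h=2 v=6
  t=2 PE[2][0]: acc=24 h=3 v=8
  t=2 PE[2][1]: acc=0 h=0 v=0
  t=3 PE[1][1]: acc=28 h=8 v=2
  t=3 PE[2][0]: acc=39 h=3 v=5
  t=3 PE[2][1]: acc=18 h=3 v=6
  t=4 PE[1][1]: acc=44 h=4 v=4
  t=4 PE[2][0]: acc=84 h=5 v=9
  t=4 PE[2][1]: acc=24 h=3 v=2

PE[2][1].acc = 24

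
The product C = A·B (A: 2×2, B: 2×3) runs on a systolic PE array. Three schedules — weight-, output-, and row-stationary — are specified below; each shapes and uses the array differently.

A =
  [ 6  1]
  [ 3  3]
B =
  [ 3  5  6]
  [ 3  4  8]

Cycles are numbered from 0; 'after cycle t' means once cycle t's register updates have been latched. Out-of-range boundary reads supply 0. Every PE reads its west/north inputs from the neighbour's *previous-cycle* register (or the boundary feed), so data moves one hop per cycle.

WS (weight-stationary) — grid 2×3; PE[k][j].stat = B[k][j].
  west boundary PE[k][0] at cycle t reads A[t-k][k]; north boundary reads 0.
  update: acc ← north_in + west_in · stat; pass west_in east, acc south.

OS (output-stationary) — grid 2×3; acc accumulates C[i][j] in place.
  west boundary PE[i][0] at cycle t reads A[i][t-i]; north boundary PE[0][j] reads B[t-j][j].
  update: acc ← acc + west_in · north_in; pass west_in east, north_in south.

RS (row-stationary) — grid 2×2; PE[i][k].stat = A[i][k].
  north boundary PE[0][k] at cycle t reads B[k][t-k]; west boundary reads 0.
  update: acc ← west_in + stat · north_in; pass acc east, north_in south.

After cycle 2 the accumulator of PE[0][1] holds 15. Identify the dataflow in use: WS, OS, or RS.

dataflow = WS

WS [2×3] PE[0][1] across cycles:
  @0  [0,1]  acc 0  |  →0  ↓0
  @1  [0,1]  acc 30  |  →6  ↓30
  @2  [0,1]  acc 15  |  →3  ↓15
OS [2×3] PE[0][1] across cycles:
  @0  [0,1]  acc 0  |  →0  ↓0
  @1  [0,1]  acc 30  |  →6  ↓5
  @2  [0,1]  acc 34  |  →1  ↓4
RS [2×2] PE[0][1] across cycles:
  @0  [0,1]  acc 0  |  →0  ↓0
  @1  [0,1]  acc 21  |  →21  ↓3
  @2  [0,1]  acc 34  |  →34  ↓4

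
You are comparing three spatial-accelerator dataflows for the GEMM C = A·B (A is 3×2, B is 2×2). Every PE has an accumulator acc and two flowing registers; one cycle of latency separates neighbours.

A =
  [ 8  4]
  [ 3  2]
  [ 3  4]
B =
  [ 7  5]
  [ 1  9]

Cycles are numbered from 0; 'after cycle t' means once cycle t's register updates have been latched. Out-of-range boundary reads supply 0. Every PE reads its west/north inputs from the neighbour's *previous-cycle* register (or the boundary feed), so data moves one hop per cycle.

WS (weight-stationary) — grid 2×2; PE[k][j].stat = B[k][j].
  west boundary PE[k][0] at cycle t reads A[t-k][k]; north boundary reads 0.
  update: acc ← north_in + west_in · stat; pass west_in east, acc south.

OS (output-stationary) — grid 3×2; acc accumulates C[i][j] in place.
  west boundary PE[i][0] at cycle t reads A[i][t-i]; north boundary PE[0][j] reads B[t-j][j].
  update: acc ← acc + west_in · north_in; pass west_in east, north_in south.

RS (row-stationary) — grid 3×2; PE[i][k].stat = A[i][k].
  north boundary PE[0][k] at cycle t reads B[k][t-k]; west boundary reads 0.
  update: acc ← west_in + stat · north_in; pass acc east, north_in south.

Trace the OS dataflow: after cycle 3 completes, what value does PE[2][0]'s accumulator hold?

OS on a 3×2 grid — tracing PE[2][0] and its feeders:
  0: (1,0).acc=0  regs=<0,0>
  0: (2,0).acc=0  regs=<0,0>
  1: (1,0).acc=21  regs=<3,7>
  1: (2,0).acc=0  regs=<0,0>
  2: (1,0).acc=23  regs=<2,1>
  2: (2,0).acc=21  regs=<3,7>
  3: (1,0).acc=23  regs=<0,0>
  3: (2,0).acc=25  regs=<4,1>

PE[2][0].acc = 25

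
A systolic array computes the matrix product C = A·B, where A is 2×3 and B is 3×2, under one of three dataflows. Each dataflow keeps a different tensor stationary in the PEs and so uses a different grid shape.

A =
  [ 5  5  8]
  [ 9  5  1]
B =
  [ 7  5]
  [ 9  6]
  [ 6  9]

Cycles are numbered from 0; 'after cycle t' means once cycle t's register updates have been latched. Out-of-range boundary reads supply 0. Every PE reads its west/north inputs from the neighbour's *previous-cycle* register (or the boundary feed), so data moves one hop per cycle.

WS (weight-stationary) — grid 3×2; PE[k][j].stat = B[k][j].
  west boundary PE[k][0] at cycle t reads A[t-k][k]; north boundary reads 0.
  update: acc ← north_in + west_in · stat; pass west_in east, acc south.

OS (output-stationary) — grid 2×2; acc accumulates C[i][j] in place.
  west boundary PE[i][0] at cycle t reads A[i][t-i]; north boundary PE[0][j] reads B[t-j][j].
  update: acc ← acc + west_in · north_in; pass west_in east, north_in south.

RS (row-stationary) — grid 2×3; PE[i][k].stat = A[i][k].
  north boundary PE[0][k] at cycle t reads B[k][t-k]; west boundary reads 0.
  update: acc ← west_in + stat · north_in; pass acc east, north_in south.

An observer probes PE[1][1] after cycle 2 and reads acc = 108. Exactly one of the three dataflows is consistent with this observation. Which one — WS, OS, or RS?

WS (3×2 grid), PE[1][1]:
  step 0 · PE1,1: acc=0; fwd→0 fwd↓0
  step 1 · PE1,1: acc=0; fwd→0 fwd↓0
  step 2 · PE1,1: acc=55; fwd→5 fwd↓55
OS (2×2 grid), PE[1][1]:
  step 0 · PE1,1: acc=0; fwd→0 fwd↓0
  step 1 · PE1,1: acc=0; fwd→0 fwd↓0
  step 2 · PE1,1: acc=45; fwd→9 fwd↓5
RS (2×3 grid), PE[1][1]:
  step 0 · PE1,1: acc=0; fwd→0 fwd↓0
  step 1 · PE1,1: acc=0; fwd→0 fwd↓0
  step 2 · PE1,1: acc=108; fwd→108 fwd↓9

dataflow = RS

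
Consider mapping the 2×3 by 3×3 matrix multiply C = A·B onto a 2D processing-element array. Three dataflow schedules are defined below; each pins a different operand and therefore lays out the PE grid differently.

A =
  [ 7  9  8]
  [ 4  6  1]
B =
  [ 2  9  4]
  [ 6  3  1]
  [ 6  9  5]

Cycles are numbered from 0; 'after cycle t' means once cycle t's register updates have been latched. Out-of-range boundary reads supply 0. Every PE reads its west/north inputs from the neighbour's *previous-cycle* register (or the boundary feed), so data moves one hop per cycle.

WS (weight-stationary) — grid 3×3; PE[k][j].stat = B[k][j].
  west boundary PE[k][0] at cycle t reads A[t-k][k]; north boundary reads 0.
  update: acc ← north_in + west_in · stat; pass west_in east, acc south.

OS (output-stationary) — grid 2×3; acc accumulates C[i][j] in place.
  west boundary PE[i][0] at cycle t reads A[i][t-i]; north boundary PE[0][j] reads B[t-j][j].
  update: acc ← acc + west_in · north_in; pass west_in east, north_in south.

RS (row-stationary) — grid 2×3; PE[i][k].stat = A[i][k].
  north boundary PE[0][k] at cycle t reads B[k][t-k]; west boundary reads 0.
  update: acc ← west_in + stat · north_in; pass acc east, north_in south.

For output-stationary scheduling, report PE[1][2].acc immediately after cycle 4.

PE[1][2].acc = 22

OS 2×3: PE[1][2] cycle-by-cycle (with neighbour feeds):
  c0 r0c2: 0 / 0 / 0
  c0 r1c1: 0 / 0 / 0
  c0 r1c2: 0 / 0 / 0
  c1 r0c2: 0 / 0 / 0
  c1 r1c1: 0 / 0 / 0
  c1 r1c2: 0 / 0 / 0
  c2 r0c2: 28 / 7 / 4
  c2 r1c1: 36 / 4 / 9
  c2 r1c2: 0 / 0 / 0
  c3 r0c2: 37 / 9 / 1
  c3 r1c1: 54 / 6 / 3
  c3 r1c2: 16 / 4 / 4
  c4 r0c2: 77 / 8 / 5
  c4 r1c1: 63 / 1 / 9
  c4 r1c2: 22 / 6 / 1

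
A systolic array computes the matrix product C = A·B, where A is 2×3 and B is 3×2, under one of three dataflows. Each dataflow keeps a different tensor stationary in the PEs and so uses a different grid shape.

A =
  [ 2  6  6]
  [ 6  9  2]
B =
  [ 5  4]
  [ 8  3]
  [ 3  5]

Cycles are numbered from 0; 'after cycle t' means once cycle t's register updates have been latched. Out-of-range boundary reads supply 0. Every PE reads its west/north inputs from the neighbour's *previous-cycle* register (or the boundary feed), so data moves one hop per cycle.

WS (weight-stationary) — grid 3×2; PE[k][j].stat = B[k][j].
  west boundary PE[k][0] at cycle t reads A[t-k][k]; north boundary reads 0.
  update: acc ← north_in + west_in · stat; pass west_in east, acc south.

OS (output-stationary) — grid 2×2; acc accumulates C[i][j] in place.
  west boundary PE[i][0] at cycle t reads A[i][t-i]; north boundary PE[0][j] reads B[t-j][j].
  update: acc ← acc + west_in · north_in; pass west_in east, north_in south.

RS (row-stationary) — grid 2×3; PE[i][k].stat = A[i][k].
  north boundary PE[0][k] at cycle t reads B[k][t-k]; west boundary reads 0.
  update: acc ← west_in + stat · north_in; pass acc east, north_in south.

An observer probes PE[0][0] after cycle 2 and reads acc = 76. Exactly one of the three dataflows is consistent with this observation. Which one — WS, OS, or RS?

— WS: 3×2; PE[0][0] trace:
  after 0 — PE[0][0] acc=10, pass-E 2, pass-S 10
  after 1 — PE[0][0] acc=30, pass-E 6, pass-S 30
  after 2 — PE[0][0] acc=0, pass-E 0, pass-S 0
— OS: 2×2; PE[0][0] trace:
  after 0 — PE[0][0] acc=10, pass-E 2, pass-S 5
  after 1 — PE[0][0] acc=58, pass-E 6, pass-S 8
  after 2 — PE[0][0] acc=76, pass-E 6, pass-S 3
— RS: 2×3; PE[0][0] trace:
  after 0 — PE[0][0] acc=10, pass-E 10, pass-S 5
  after 1 — PE[0][0] acc=8, pass-E 8, pass-S 4
  after 2 — PE[0][0] acc=0, pass-E 0, pass-S 0

dataflow = OS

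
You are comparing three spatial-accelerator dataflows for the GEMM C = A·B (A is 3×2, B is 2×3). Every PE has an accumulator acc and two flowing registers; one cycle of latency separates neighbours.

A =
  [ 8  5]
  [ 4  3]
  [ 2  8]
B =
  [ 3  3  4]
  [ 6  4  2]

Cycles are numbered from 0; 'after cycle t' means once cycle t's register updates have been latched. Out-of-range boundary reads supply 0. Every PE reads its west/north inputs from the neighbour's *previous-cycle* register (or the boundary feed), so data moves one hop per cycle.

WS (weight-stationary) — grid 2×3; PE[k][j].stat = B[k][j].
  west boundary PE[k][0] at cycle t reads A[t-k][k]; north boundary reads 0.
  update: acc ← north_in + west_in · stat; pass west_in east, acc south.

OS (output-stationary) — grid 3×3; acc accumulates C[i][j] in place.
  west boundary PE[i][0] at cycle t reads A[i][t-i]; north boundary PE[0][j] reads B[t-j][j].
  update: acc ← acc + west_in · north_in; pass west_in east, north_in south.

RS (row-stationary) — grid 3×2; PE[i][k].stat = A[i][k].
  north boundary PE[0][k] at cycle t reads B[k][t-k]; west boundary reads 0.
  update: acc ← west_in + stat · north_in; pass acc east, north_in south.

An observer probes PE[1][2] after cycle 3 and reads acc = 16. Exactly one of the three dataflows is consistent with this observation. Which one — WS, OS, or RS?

— WS: 2×3; PE[1][2] trace:
  after 0 — PE[1][2] acc=0, pass-E 0, pass-S 0
  after 1 — PE[1][2] acc=0, pass-E 0, pass-S 0
  after 2 — PE[1][2] acc=0, pass-E 0, pass-S 0
  after 3 — PE[1][2] acc=42, pass-E 5, pass-S 42
— OS: 3×3; PE[1][2] trace:
  after 0 — PE[1][2] acc=0, pass-E 0, pass-S 0
  after 1 — PE[1][2] acc=0, pass-E 0, pass-S 0
  after 2 — PE[1][2] acc=0, pass-E 0, pass-S 0
  after 3 — PE[1][2] acc=16, pass-E 4, pass-S 4
RS (3×2): PE[1][2] does not exist.

dataflow = OS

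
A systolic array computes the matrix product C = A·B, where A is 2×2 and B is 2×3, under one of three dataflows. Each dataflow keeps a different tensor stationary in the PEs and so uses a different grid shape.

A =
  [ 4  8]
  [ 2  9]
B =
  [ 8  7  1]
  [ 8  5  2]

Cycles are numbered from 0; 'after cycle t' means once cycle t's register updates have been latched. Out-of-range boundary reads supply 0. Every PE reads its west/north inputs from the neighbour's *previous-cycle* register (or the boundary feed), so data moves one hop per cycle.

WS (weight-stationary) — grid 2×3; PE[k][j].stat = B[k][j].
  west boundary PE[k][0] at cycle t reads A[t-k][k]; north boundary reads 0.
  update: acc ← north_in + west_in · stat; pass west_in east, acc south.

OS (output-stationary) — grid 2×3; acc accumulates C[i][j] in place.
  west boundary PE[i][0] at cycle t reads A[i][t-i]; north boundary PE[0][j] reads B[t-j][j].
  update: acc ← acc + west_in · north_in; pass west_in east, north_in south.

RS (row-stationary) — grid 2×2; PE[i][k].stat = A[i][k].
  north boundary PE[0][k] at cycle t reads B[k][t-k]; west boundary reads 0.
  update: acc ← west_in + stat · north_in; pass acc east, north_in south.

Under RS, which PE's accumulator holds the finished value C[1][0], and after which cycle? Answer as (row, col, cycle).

(row, col, cycle) = (1, 1, 2)

Under RS, C[1][0] lands at PE[1][1]:
  step 0 · PE1,1: acc=0; fwd→0 fwd↓0
  step 1 · PE1,1: acc=0; fwd→0 fwd↓0
  step 2 · PE1,1: acc=88; fwd→88 fwd↓8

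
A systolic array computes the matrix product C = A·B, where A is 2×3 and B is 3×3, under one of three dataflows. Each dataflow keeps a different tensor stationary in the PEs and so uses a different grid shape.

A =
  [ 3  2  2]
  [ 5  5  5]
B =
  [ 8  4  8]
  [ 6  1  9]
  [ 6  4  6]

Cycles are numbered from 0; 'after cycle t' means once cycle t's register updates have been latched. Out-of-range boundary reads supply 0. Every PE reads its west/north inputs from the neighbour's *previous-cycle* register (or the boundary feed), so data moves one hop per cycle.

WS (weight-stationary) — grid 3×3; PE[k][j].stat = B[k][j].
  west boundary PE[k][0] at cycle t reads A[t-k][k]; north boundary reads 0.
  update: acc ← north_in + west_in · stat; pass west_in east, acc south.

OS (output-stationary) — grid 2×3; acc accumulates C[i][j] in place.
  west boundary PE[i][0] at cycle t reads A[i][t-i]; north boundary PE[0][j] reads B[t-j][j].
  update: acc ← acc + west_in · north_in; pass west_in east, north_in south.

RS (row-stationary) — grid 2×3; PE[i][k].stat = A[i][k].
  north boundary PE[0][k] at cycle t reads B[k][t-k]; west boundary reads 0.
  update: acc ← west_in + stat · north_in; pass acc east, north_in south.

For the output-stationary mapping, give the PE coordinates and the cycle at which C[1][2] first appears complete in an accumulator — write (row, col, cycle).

(row, col, cycle) = (1, 2, 5)

Under OS, C[1][2] lands at PE[1][2]:
  c0 r1c2: 0 / 0 / 0
  c1 r1c2: 0 / 0 / 0
  c2 r1c2: 0 / 0 / 0
  c3 r1c2: 40 / 5 / 8
  c4 r1c2: 85 / 5 / 9
  c5 r1c2: 115 / 5 / 6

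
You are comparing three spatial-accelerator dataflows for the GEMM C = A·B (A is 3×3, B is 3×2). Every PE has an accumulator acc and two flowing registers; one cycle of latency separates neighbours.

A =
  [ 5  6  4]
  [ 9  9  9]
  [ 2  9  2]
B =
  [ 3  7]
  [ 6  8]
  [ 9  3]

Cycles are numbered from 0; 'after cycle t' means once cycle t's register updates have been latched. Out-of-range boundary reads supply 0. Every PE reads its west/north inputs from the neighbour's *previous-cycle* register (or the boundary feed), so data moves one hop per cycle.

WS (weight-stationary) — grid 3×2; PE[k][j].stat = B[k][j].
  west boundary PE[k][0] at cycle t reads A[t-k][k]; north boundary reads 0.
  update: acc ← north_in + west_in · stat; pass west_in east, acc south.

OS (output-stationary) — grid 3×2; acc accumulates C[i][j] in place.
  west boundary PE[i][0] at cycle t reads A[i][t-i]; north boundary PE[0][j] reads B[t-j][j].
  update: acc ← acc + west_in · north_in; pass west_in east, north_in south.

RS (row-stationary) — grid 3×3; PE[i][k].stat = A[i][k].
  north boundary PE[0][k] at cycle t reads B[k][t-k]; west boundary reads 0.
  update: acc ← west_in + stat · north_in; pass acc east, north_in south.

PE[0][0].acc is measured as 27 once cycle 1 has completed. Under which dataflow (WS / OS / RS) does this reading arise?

Under WS (3×2), PE[0][0]:
  t=0 PE[0][0]: acc=15 h=5 v=15
  t=1 PE[0][0]: acc=27 h=9 v=27
Under OS (3×2), PE[0][0]:
  t=0 PE[0][0]: acc=15 h=5 v=3
  t=1 PE[0][0]: acc=51 h=6 v=6
Under RS (3×3), PE[0][0]:
  t=0 PE[0][0]: acc=15 h=15 v=3
  t=1 PE[0][0]: acc=35 h=35 v=7

dataflow = WS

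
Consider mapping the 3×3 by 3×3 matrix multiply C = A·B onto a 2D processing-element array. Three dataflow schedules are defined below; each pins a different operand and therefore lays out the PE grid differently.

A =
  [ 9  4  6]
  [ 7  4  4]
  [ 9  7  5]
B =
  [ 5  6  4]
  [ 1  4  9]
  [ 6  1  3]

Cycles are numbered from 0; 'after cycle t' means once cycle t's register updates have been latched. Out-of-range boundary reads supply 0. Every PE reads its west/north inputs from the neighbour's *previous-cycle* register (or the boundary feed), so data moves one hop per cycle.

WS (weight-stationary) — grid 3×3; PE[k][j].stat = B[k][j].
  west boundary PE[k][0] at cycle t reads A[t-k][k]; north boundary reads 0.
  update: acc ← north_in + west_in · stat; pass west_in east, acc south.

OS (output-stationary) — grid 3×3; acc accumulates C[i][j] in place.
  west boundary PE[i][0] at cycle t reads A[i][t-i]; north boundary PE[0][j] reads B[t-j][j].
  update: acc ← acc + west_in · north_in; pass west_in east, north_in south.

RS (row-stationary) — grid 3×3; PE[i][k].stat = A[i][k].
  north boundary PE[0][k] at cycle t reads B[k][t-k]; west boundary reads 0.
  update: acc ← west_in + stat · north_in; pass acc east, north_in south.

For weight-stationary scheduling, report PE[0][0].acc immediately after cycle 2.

Tracing WS — 3×3 array, target PE[0][0]:
  0: (0,0).acc=45  regs=<9,45>
  1: (0,0).acc=35  regs=<7,35>
  2: (0,0).acc=45  regs=<9,45>

PE[0][0].acc = 45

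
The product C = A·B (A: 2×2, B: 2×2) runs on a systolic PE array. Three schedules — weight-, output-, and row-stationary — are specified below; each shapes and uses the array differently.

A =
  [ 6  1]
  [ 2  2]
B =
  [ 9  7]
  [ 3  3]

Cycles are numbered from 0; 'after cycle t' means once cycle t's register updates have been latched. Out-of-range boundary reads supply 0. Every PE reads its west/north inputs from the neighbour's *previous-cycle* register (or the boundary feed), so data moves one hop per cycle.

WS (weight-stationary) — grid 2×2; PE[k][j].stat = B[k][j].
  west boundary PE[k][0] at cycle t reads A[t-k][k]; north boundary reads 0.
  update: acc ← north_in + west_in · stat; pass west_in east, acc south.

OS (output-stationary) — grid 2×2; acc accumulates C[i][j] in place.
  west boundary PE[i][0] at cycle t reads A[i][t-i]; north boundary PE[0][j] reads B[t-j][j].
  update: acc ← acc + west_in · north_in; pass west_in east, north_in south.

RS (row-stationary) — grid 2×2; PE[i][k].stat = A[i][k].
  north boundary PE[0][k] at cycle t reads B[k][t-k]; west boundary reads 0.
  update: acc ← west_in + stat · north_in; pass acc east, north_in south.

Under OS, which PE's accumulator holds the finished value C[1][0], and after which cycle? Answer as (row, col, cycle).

(row, col, cycle) = (1, 0, 2)

OS: C[1][0] accumulates in PE[1][0]:
  c0 r1c0: 0 / 0 / 0
  c1 r1c0: 18 / 2 / 9
  c2 r1c0: 24 / 2 / 3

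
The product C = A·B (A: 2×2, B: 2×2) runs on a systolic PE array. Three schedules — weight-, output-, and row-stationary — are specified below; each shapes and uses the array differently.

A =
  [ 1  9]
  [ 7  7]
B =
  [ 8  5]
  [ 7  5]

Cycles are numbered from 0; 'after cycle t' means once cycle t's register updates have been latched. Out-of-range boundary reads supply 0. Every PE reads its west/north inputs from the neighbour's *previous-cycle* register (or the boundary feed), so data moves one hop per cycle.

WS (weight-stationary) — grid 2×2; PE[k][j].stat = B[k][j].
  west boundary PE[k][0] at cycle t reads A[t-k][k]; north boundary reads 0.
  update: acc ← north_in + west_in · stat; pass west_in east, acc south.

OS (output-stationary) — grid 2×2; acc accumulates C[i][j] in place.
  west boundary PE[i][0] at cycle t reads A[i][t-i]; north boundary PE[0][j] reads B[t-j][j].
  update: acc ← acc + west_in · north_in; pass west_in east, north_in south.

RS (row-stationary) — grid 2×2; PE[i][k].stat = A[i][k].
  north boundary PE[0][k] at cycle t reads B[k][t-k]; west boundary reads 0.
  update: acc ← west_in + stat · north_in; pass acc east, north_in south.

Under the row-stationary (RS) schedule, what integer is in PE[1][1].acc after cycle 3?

PE[1][1].acc = 70

Tracing RS — 2×2 array, target PE[1][1]:
  cycle 0: PE[0][1] → acc 0, east 0, south 0
  cycle 0: PE[1][0] → acc 0, east 0, south 0
  cycle 0: PE[1][1] → acc 0, east 0, south 0
  cycle 1: PE[0][1] → acc 71, east 71, south 7
  cycle 1: PE[1][0] → acc 56, east 56, south 8
  cycle 1: PE[1][1] → acc 0, east 0, south 0
  cycle 2: PE[0][1] → acc 50, east 50, south 5
  cycle 2: PE[1][0] → acc 35, east 35, south 5
  cycle 2: PE[1][1] → acc 105, east 105, south 7
  cycle 3: PE[0][1] → acc 0, east 0, south 0
  cycle 3: PE[1][0] → acc 0, east 0, south 0
  cycle 3: PE[1][1] → acc 70, east 70, south 5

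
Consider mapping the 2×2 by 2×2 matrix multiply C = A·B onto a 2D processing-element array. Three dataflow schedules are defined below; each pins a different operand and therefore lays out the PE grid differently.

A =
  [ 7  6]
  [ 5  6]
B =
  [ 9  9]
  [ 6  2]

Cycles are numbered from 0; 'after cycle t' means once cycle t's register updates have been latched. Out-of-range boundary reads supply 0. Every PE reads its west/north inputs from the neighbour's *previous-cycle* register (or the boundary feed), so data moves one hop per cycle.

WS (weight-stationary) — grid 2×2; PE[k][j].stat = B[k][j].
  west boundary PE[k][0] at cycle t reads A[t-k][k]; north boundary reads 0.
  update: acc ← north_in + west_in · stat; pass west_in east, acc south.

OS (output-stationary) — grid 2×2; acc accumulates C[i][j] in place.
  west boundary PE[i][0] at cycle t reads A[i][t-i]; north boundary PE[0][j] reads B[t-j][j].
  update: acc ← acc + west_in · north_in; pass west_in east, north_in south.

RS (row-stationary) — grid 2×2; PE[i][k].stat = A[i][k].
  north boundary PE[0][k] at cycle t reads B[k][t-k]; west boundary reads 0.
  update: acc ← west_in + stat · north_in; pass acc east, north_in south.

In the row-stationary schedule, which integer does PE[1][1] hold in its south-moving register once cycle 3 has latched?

RS (2×2). Following PE[1][1] plus its west/north inputs:
  @0  [0,1]  acc 0  |  →0  ↓0
  @0  [1,0]  acc 0  |  →0  ↓0
  @0  [1,1]  acc 0  |  →0  ↓0
  @1  [0,1]  acc 99  |  →99  ↓6
  @1  [1,0]  acc 45  |  →45  ↓9
  @1  [1,1]  acc 0  |  →0  ↓0
  @2  [0,1]  acc 75  |  →75  ↓2
  @2  [1,0]  acc 45  |  →45  ↓9
  @2  [1,1]  acc 81  |  →81  ↓6
  @3  [0,1]  acc 0  |  →0  ↓0
  @3  [1,0]  acc 0  |  →0  ↓0
  @3  [1,1]  acc 57  |  →57  ↓2

register = 2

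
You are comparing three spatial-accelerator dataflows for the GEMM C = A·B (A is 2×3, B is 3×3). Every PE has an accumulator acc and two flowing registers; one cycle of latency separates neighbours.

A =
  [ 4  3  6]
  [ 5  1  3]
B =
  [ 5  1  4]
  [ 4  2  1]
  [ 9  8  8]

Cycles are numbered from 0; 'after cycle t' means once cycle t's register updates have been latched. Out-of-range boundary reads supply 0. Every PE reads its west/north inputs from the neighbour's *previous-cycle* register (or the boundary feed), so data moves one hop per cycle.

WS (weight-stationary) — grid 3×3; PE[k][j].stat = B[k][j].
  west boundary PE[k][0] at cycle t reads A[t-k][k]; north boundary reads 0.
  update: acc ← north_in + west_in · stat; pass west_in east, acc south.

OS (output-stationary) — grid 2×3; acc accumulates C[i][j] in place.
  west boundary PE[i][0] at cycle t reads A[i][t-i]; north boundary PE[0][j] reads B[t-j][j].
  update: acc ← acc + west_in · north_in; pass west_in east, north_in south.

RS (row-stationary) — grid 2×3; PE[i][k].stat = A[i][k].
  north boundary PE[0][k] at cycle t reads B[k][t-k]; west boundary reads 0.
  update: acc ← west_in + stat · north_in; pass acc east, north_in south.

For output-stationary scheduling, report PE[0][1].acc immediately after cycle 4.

OS (2×3). Following PE[0][1] plus its west/north inputs:
  @0  [0,0]  acc 20  |  →4  ↓5
  @0  [0,1]  acc 0  |  →0  ↓0
  @1  [0,0]  acc 32  |  →3  ↓4
  @1  [0,1]  acc 4  |  →4  ↓1
  @2  [0,0]  acc 86  |  →6  ↓9
  @2  [0,1]  acc 10  |  →3  ↓2
  @3  [0,0]  acc 86  |  →0  ↓0
  @3  [0,1]  acc 58  |  →6  ↓8
  @4  [0,0]  acc 86  |  →0  ↓0
  @4  [0,1]  acc 58  |  →0  ↓0

PE[0][1].acc = 58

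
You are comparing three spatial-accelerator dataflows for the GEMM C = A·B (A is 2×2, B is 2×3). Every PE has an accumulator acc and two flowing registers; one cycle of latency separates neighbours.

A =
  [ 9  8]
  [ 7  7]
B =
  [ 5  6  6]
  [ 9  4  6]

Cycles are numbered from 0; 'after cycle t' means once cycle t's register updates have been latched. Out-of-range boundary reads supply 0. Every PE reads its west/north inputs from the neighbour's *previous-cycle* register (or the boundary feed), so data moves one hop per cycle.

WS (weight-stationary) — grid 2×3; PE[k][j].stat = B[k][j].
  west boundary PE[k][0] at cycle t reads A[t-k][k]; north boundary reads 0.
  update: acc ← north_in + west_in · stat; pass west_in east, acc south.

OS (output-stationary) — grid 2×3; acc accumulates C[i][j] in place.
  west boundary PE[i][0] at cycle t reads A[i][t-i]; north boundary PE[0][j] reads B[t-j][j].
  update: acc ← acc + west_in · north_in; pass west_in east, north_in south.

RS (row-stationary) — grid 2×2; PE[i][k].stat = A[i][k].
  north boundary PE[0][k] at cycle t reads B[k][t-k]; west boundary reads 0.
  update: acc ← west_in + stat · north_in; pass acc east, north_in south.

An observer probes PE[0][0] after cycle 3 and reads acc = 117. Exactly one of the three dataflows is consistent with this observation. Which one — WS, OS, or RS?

dataflow = OS

Under WS (2×3), PE[0][0]:
  0: (0,0).acc=45  regs=<9,45>
  1: (0,0).acc=35  regs=<7,35>
  2: (0,0).acc=0  regs=<0,0>
  3: (0,0).acc=0  regs=<0,0>
Under OS (2×3), PE[0][0]:
  0: (0,0).acc=45  regs=<9,5>
  1: (0,0).acc=117  regs=<8,9>
  2: (0,0).acc=117  regs=<0,0>
  3: (0,0).acc=117  regs=<0,0>
Under RS (2×2), PE[0][0]:
  0: (0,0).acc=45  regs=<45,5>
  1: (0,0).acc=54  regs=<54,6>
  2: (0,0).acc=54  regs=<54,6>
  3: (0,0).acc=0  regs=<0,0>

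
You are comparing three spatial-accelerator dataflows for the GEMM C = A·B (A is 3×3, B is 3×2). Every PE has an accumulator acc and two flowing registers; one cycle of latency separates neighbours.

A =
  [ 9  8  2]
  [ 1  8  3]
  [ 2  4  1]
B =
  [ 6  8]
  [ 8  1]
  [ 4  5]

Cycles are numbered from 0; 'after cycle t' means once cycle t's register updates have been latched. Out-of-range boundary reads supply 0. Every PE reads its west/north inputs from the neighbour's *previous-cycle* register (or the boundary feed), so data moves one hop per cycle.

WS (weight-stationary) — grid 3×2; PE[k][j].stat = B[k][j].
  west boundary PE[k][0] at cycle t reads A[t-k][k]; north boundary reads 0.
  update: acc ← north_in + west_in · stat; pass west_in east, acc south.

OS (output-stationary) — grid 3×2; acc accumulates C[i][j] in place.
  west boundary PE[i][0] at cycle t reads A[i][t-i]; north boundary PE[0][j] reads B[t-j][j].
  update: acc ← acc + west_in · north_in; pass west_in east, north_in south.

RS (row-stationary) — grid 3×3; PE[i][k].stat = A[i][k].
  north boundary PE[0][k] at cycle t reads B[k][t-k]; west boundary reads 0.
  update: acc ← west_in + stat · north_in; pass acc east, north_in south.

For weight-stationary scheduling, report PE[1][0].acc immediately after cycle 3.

Tracing WS — 3×2 array, target PE[1][0]:
  @0  [0,0]  acc 54  |  →9  ↓54
  @0  [1,0]  acc 0  |  →0  ↓0
  @1  [0,0]  acc 6  |  →1  ↓6
  @1  [1,0]  acc 118  |  →8  ↓118
  @2  [0,0]  acc 12  |  →2  ↓12
  @2  [1,0]  acc 70  |  →8  ↓70
  @3  [0,0]  acc 0  |  →0  ↓0
  @3  [1,0]  acc 44  |  →4  ↓44

PE[1][0].acc = 44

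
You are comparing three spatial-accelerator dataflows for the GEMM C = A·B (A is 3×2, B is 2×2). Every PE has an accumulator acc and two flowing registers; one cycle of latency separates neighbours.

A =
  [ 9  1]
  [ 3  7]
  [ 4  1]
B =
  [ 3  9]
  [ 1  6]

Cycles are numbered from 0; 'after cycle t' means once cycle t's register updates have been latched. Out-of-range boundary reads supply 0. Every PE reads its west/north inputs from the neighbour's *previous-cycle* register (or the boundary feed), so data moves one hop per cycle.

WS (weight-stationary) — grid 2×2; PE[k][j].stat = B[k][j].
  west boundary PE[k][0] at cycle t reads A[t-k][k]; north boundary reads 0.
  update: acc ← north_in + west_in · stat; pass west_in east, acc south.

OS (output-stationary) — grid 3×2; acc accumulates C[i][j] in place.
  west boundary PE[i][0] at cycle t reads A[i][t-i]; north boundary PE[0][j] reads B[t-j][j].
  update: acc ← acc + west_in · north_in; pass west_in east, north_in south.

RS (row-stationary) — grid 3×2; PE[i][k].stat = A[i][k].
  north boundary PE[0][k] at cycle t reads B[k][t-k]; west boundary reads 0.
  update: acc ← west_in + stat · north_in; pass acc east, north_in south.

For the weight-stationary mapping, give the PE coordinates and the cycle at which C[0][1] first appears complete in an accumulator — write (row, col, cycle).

(row, col, cycle) = (1, 1, 2)

Under WS, C[0][1] lands at PE[1][1]:
  c0 r1c1: 0 / 0 / 0
  c1 r1c1: 0 / 0 / 0
  c2 r1c1: 87 / 1 / 87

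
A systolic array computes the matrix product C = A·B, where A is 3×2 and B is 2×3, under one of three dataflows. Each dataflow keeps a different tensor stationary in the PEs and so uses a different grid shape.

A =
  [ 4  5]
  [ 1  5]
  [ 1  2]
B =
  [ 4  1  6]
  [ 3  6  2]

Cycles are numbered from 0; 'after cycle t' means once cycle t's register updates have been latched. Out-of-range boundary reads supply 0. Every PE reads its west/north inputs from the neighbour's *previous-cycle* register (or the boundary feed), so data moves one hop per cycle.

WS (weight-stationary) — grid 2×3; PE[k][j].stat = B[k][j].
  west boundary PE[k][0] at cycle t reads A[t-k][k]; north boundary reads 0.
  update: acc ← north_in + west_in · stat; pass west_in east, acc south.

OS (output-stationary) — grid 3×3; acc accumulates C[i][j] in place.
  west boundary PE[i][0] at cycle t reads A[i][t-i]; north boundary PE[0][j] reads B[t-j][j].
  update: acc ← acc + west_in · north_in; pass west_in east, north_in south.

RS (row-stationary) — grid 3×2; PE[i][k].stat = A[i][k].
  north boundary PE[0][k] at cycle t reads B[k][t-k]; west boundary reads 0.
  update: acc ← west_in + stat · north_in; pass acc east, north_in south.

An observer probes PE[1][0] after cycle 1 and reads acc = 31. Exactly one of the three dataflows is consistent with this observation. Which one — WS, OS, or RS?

Under WS (2×3), PE[1][0]:
  c0 r1c0: 0 / 0 / 0
  c1 r1c0: 31 / 5 / 31
Under OS (3×3), PE[1][0]:
  c0 r1c0: 0 / 0 / 0
  c1 r1c0: 4 / 1 / 4
Under RS (3×2), PE[1][0]:
  c0 r1c0: 0 / 0 / 0
  c1 r1c0: 4 / 4 / 4

dataflow = WS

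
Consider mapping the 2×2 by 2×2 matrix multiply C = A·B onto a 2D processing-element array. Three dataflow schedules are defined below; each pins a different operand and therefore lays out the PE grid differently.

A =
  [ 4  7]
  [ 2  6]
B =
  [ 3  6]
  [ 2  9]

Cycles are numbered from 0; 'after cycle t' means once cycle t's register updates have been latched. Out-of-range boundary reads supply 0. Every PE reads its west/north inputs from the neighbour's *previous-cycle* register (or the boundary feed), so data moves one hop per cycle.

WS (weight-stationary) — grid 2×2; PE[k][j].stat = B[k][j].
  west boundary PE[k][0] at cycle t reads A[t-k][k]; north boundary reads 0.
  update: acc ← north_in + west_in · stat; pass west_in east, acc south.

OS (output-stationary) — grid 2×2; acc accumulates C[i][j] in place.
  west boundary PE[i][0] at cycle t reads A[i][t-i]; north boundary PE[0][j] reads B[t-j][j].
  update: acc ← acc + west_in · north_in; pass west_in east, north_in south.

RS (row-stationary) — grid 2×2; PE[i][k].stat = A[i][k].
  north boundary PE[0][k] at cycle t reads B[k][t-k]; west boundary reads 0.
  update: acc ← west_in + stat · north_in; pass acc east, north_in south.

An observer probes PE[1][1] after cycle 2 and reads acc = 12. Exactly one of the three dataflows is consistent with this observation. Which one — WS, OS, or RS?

dataflow = OS

— WS: 2×2; PE[1][1] trace:
  @0  [1,1]  acc 0  |  →0  ↓0
  @1  [1,1]  acc 0  |  →0  ↓0
  @2  [1,1]  acc 87  |  →7  ↓87
— OS: 2×2; PE[1][1] trace:
  @0  [1,1]  acc 0  |  →0  ↓0
  @1  [1,1]  acc 0  |  →0  ↓0
  @2  [1,1]  acc 12  |  →2  ↓6
— RS: 2×2; PE[1][1] trace:
  @0  [1,1]  acc 0  |  →0  ↓0
  @1  [1,1]  acc 0  |  →0  ↓0
  @2  [1,1]  acc 18  |  →18  ↓2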